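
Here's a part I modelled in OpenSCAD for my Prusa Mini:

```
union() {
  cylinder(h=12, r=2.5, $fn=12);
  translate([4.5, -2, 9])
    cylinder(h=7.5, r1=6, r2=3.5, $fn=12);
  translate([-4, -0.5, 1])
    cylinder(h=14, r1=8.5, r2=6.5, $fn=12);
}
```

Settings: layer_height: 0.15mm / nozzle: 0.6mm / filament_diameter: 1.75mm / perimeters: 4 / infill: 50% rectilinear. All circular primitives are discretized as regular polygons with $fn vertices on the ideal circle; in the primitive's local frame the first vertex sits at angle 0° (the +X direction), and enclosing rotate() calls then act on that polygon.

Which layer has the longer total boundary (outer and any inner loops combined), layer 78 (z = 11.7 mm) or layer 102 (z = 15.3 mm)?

layer 78 (z = 11.7 mm)

Layer 78 (z = 11.7): the r=2.5 cylinder contributes a regular 12-gon of circumradius 2.5 (perimeter = 2·12·2.500·sin(180°/12) = 15.53 mm); the cone at (4.5, -2): at t=0.360 of its height the radius interpolates to r₁+(r₂−r₁)t = 5.100, giving a regular 12-gon of that circumradius (perimeter = 2·12·5.100·sin(180°/12) = 31.68 mm); the cone at (-4, -0.5): at t=0.764 of its height the radius interpolates to r₁+(r₂−r₁)t = 6.971, giving a regular 12-gon of that circumradius (perimeter = 2·12·6.971·sin(180°/12) = 43.30 mm); Merging all regions: the regions partially overlap (shared area 35.91 mm²), so the edge portions inside another operand are dropped and the merged outline is re-measured after clipping — boundary = 57.38 mm. So its perimeter = 57.38 mm. Layer 102 (z = 15.3): the cylinder does not reach this height (z outside [0, 12]); the cone at (4.5, -2) contributes a regular 12-gon of circumradius 3.900 (interpolated between r1=6 and r2=3.5 at t=0.840) (perimeter = 2·12·3.900·sin(180°/12) = 24.23 mm); the cone at (-4, -0.5) is not intersected at this z (z outside [1, 15]); Taking the union: only the cone at (4.5, -2) is present, so the union is just that shape — boundary = 24.23 mm. So its perimeter = 24.23 mm. Layer 78 is larger (57.38 vs 24.23 mm).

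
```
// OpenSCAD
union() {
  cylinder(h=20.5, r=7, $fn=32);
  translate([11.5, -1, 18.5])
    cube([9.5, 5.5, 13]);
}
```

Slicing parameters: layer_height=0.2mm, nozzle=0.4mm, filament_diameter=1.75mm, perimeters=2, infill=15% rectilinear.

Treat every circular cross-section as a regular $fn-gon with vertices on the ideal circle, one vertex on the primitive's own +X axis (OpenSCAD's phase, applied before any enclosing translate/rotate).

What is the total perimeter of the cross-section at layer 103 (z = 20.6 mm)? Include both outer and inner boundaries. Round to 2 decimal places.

30.00 mm

At z = 20.6 mm: the cylinder is absent (z outside [0, 20.5]); the cube at (11.5, -1) (footprint 9.5×5.5) is included at this height (perimeter 30.00 mm); Merging all regions: only the 9.5×5.5 cube at (11.5, -1) is present, so the union is just that shape — boundary = 30.00 mm. Overall, the cross-section is a single solid region. Total boundary length (outer) = 30.00 mm.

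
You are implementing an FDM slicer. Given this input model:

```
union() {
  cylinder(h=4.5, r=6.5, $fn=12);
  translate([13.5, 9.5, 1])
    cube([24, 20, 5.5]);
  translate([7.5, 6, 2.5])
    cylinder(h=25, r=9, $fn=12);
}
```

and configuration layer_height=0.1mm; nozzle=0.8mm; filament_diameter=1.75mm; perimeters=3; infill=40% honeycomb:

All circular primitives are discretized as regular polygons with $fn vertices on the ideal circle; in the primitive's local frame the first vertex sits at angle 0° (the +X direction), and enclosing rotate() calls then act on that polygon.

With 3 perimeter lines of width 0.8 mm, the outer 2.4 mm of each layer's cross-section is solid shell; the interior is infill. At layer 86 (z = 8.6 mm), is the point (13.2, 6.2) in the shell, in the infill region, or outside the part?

At z = 8.6 mm: the cylinder is absent (z outside [0, 4.5]); the cube at (13.5, 9.5) does not reach this height (z outside [1, 6.5]); the r=9 cylinder at (7.5, 6) gives a regular 12-gon of circumradius 9 (constant along its height); Combining (union): only the r=9 cylinder at (7.5, 6) is present, so the union is just that shape — 1 connected region. Overall, the cross-section is a single solid region. The nearest boundary edge runs (16.50, 6.00)→(15.29, 10.50); distance from the point to it = 3.14 mm. The point is inside the cross-section and 3.14 mm from the nearest boundary — more than the 2.4 mm shell width (3 × 0.8), so it's in the infill interior.

infill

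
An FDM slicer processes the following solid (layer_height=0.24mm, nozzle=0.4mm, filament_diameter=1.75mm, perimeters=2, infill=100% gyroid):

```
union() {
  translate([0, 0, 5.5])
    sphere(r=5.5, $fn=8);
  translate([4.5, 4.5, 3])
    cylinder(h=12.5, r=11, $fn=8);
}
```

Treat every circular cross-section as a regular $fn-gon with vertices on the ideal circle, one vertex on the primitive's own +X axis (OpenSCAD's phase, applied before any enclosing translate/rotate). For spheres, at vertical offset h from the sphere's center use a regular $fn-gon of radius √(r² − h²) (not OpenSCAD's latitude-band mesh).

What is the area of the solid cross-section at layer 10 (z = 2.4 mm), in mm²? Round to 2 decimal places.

58.38 mm²

At z = 2.4 mm: the r=5.5 sphere slices to a regular 8-gon of circumradius 4.543 (√(r²−h²) with h=3.1 from center) (area = (8/2)·4.543²·sin(360°/8) = 58.38 mm²); the cylinder at (4.5, 4.5) is not intersected at this z (z outside [3, 15.5]); Taking the union: only the r=5.5 sphere is present, so the union is just that shape — area = 58.38 mm². Overall, the cross-section is a single solid region. Net area = 58.38 mm².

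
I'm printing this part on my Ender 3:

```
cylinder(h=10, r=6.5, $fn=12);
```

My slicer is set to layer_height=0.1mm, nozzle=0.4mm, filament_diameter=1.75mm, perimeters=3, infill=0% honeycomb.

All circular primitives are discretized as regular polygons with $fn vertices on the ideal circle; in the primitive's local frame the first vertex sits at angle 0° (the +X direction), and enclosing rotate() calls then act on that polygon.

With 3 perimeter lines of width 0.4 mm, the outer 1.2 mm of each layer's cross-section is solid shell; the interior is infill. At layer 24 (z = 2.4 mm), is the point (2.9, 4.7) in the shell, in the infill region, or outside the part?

At z = 2.4 mm: the cylinder: section is a regular 12-gon, circumradius r=6.5. Overall, the cross-section is a single solid region. The nearest boundary edge runs (5.63, 3.25)→(3.25, 5.63); distance from the point to it = 0.90 mm. The point is inside the cross-section, 0.90 mm from the nearest boundary — within the 1.2 mm shell band (3 × 0.4).

shell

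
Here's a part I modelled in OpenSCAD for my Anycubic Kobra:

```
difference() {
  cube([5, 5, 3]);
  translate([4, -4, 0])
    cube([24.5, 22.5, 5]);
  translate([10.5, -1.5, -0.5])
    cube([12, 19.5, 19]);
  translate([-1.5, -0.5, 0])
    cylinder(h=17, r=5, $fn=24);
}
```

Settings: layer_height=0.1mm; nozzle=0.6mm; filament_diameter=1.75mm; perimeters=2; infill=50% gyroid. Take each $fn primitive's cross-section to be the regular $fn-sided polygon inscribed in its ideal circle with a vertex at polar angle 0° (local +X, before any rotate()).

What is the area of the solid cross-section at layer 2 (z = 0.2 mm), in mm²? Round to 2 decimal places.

At z = 0.2 mm: the cube (footprint 5×5) is included at this height (area 25.00 mm²); the cube at (4, -4) is present — its section is the full 24.5×22.5 rectangle (area 551.25 mm²); the 12×19.5 cube at (10.5, -1.5) contributes its full rectangle (area 234.00 mm²); the r=5 cylinder at (-1.5, -0.5) contributes a regular 24-gon of circumradius 5 (area = (24/2)·5.000²·sin(360°/24) = 77.65 mm²); Subtracting the remaining from the first: starting from the 5×5 cube (25.00 mm²), the 24.5×22.5 cube at (4, -4) partially overlaps it — only the 5.00 mm² overlap (of its 551.25 mm²) is removed, clipping the outline; the 12×19.5 cube at (10.5, -1.5) misses the remaining region (no effect); the r=5 cylinder at (-1.5, -0.5) partially overlaps it — only the 10.33 mm² overlap (of its 77.65 mm²) is removed, clipping the outline — area = 9.67 mm². Overall, the cross-section is a single solid region. Net area = 9.67 mm².

9.67 mm²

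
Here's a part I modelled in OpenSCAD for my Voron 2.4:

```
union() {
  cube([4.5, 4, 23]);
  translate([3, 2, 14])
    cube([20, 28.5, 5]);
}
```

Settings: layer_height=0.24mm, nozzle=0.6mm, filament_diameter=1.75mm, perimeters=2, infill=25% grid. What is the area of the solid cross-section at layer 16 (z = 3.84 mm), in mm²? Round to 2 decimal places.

At z = 3.84 mm: the cube is present — its section is the full 4.5×4 rectangle (area 18.00 mm²); the cube at (3, 2) is not intersected at this z (z outside [14, 19]); Taking the union: only the 4.5×4 cube is present, so the union is just that shape — area = 18.00 mm². Overall, the cross-section is a single solid region. Net area = 18.00 mm².

18.00 mm²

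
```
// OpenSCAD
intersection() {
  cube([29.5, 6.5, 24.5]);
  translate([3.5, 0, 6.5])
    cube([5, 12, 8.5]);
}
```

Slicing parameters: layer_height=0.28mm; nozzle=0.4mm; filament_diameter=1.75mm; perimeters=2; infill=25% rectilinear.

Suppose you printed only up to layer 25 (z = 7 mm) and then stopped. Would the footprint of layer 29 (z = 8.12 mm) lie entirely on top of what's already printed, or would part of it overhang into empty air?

Compare the two slices. At z = 7: the cube is present — its section is the full 29.5×6.5 rectangle (area 191.75 mm²); the cube at (3.5, 0) is present — its section is the full 5×12 rectangle (area 60.00 mm²); Keeping only the common overlap: the 5×12 cube at (3.5, 0) partially overlaps the 29.5×6.5 cube; clipping to the common part keeps 32.50 mm² — area = 32.50 mm². At z = 8.12: the 29.5×6.5 cube contributes its full rectangle (area 191.75 mm²); the cube at (3.5, 0) is present — its section is the full 5×12 rectangle (area 60.00 mm²); Taking the intersection: the 5×12 cube at (3.5, 0) partially overlaps the 29.5×6.5 cube; clipping to the common part keeps 32.50 mm² — area = 32.50 mm². Checking containment: the cross-section at z = 8.12 is a subset of the cross-section at z = 7.

entirely on top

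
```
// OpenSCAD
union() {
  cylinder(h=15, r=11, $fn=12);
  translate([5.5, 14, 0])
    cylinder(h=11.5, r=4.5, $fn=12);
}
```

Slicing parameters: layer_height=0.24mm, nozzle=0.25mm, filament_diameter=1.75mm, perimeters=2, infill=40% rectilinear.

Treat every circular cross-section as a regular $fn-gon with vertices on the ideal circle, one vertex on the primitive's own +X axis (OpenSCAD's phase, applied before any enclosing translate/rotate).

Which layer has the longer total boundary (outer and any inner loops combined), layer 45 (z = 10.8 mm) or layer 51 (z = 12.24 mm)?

layer 45 (z = 10.8 mm)

Layer 45 (z = 10.8): the r=11 cylinder gives a regular 12-gon of circumradius 11 (constant along its height) (perimeter = 2·12·11.000·sin(180°/12) = 68.33 mm); the r=4.5 cylinder at (5.5, 14) gives a regular 12-gon of circumradius 4.5 (constant along its height) (perimeter = 2·12·4.500·sin(180°/12) = 27.95 mm); Combining (union): the regions partially overlap (shared area 0.06 mm²), so the edge portions inside another operand are dropped and the merged outline is re-measured after clipping — boundary = 91.48 mm. So its perimeter = 91.48 mm. Layer 51 (z = 12.24): the cylinder: section is a regular 12-gon, circumradius r=11 (perimeter = 2·12·11.000·sin(180°/12) = 68.33 mm); the cylinder at (5.5, 14) is absent (z outside [0, 11.5]); Merging all regions: only the r=11 cylinder is present, so the union is just that shape — boundary = 68.33 mm. So its perimeter = 68.33 mm. Layer 45 is larger (91.48 vs 68.33 mm).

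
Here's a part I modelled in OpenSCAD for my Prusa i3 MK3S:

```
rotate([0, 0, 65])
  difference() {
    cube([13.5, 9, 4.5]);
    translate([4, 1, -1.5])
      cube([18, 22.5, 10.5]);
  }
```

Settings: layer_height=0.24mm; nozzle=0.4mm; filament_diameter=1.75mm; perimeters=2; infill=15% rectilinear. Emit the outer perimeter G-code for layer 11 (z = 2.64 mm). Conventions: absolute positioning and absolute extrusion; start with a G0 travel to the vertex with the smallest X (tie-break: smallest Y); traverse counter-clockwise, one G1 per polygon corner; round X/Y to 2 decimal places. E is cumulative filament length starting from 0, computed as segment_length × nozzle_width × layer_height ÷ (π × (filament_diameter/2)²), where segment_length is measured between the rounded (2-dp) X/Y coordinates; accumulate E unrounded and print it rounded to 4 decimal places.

G0 X-8.16 Y3.80 Z2.64
G1 X0.00 Y0.00 E0.3593
G1 X5.71 Y12.24 E0.8983
G1 X4.80 Y12.66 E0.9383
G1 X0.78 Y4.05 E1.3176
G1 X-6.47 Y7.43 E1.6369
G1 X-8.16 Y3.80 E1.7967

At z = 2.64 mm: the cube is present — its section is the full 13.5×9 rectangle; the 18×22.5 cube at (4, 1) contributes its full rectangle; After the difference (first − rest): starting from the 13.5×9 cube, the 18×22.5 cube at (4, 1) partially overlaps it — only the 76.00 mm² overlap (of its 405.00 mm²) is removed, clipping the outline — 1 connected region; (rotated 65° about Z; rotation is an isometry so areas/perimeters/island counts are preserved). The outline is a single polygon with 6 vertices. Extrusion per mm of travel: 0.4 × 0.24 / (π × 0.875²) = 0.039912. Accumulating E over each segment gives final E = 1.7967.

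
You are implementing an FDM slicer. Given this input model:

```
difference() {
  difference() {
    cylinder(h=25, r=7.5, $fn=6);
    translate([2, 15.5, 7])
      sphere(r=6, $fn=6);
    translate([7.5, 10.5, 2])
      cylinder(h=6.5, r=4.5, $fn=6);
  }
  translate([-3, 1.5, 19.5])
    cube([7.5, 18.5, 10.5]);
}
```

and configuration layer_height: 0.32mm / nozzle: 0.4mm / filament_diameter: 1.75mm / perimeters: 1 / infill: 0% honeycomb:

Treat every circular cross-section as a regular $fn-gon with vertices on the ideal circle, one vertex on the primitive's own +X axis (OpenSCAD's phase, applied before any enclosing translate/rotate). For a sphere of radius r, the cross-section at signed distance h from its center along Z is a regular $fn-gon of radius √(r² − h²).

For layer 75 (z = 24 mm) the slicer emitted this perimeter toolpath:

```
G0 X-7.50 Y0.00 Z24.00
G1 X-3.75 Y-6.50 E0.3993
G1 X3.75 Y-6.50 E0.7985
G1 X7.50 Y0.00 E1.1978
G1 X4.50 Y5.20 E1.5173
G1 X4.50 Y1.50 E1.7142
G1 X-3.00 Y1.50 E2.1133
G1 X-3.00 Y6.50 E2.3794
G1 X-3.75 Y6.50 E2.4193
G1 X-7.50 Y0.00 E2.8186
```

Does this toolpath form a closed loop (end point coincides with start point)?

yes

Start point (G0): (-7.50, 0.00). End point (last G1): the path returns to the start — closed.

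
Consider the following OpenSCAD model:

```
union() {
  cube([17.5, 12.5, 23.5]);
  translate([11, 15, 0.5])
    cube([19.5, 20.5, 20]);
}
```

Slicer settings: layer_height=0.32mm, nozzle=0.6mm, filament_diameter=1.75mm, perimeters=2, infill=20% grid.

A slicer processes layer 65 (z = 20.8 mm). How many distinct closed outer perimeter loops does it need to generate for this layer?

1

At z = 20.8 mm: the cube is present — its section is the full 17.5×12.5 rectangle; the cube at (11, 15) is not intersected at this z (z outside [0.5, 20.5]); Combining (union): only the 17.5×12.5 cube is present, so the union is just that shape — 1 connected region. The result has 1 disconnected region.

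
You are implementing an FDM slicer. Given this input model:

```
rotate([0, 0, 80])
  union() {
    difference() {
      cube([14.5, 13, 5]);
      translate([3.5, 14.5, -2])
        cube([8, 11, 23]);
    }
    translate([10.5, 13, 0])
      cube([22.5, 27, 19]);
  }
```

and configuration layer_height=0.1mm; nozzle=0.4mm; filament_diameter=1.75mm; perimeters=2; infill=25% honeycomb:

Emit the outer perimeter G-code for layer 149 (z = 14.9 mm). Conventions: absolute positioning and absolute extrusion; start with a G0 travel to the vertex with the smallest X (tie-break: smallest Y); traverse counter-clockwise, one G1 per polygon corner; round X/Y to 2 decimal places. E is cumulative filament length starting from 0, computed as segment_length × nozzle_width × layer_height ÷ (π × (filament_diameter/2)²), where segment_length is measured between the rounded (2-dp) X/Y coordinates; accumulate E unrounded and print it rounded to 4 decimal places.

At z = 14.9 mm: the cube is absent (z outside [0, 5]); the cube at (3.5, 14.5) is present — its section is the full 8×11 rectangle; Subtracting the remaining from the first: the first operand is absent here, so nothing remains; the cube at (10.5, 13) (footprint 22.5×27) is included at this height; Taking the union: only the 22.5×27 cube at (10.5, 13) is present, so the union is just that shape — 1 connected region; (whole slice rotated 80° about Z — lengths, areas and connectivity unchanged). The outline is a single polygon with 4 vertices. Extrusion per mm of travel: 0.4 × 0.1 / (π × 0.875²) = 0.016630. Accumulating E over each segment gives final E = 1.6463.

G0 X-37.57 Y17.29 Z14.90
G1 X-10.98 Y12.60 E0.4490
G1 X-7.07 Y34.76 E0.8232
G1 X-33.66 Y39.44 E1.2722
G1 X-37.57 Y17.29 E1.6463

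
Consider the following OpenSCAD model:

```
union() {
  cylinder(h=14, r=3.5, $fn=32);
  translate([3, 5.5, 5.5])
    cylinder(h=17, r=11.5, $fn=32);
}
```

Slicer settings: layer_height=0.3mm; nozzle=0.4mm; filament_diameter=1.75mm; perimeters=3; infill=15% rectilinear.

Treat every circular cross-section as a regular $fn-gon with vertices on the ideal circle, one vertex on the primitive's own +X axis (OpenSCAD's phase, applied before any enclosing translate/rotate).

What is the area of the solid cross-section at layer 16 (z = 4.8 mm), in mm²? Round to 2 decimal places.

38.24 mm²

At z = 4.8 mm: the r=3.5 cylinder contributes a regular 32-gon of circumradius 3.5 (area = (32/2)·3.500²·sin(360°/32) = 38.24 mm²); the cylinder at (3, 5.5) is absent (z outside [5.5, 22.5]); Combining (union): only the r=3.5 cylinder is present, so the union is just that shape — area = 38.24 mm². Overall, the cross-section is a single solid region. Net area = 38.24 mm².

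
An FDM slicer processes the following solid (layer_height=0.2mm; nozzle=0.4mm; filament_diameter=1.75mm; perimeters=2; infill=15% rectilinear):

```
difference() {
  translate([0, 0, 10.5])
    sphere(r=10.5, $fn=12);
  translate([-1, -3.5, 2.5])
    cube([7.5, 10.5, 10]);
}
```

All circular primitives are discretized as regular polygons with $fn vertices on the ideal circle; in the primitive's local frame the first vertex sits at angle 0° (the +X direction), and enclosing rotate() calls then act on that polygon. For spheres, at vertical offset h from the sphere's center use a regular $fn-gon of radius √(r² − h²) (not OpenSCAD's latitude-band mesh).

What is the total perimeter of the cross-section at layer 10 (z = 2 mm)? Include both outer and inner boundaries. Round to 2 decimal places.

At z = 2 mm: the sphere: section is a regular 12-gon, circumradius = √(r²−h²) = √(10.5²−8.5²) = 6.164 (perimeter = 2·12·6.164·sin(180°/12) = 38.29 mm); the cube at (-1, -3.5) is not intersected at this z (z outside [2.5, 12.5]); After the difference (first − rest): none of the subtracted shapes is present at this height, so the r=10.5 sphere is unchanged — boundary = 38.29 mm. Overall, the cross-section is a single solid region. Total boundary length (outer) = 38.29 mm.

38.29 mm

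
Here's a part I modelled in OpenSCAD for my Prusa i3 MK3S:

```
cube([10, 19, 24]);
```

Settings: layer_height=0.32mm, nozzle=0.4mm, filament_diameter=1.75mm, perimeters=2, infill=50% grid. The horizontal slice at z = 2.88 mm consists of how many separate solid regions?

At z = 2.88 mm: the cube (footprint 10×19) is included at this height. The result has 1 disconnected region.

1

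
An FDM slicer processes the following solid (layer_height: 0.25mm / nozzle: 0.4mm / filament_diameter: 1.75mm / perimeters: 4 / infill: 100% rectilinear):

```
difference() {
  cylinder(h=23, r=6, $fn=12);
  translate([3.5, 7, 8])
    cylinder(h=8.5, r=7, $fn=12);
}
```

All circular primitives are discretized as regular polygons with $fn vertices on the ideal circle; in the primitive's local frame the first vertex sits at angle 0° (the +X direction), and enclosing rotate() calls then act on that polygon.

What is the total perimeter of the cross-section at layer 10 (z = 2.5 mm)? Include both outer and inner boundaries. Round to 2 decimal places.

37.27 mm

At z = 2.5 mm: the r=6 cylinder contributes a regular 12-gon of circumradius 6 (perimeter = 2·12·6.000·sin(180°/12) = 37.27 mm); the cylinder at (3.5, 7) does not reach this height (z outside [8, 16.5]); Subtracting the remaining from the first: none of the subtracted shapes is present at this height, so the r=6 cylinder is unchanged — boundary = 37.27 mm. Overall, the cross-section is a single solid region. Total boundary length (outer) = 37.27 mm.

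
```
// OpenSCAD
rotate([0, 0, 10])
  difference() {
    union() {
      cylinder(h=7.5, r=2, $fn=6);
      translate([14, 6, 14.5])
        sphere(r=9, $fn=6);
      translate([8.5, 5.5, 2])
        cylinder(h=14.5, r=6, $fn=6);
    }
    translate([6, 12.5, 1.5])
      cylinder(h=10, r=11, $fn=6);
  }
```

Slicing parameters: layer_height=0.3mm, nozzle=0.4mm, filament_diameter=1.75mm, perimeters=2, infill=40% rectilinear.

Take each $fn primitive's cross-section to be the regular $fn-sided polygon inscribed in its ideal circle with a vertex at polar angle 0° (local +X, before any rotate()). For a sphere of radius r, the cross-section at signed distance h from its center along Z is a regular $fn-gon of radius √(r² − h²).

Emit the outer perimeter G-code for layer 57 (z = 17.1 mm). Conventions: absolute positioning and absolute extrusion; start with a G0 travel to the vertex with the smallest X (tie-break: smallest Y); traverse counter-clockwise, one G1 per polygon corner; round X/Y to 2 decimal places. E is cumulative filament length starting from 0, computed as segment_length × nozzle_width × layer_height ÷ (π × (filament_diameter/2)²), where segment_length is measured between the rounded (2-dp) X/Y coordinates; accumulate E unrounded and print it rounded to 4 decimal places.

At z = 17.1 mm: the cylinder is not intersected at this z (z outside [0, 7.5]); the r=9 sphere at (14, 6) contributes a regular 6-gon of circumradius √(9²−2.6²) = 8.616; the cylinder at (8.5, 5.5) is absent (z outside [2, 16.5]); Combining (union): only the r=9 sphere at (14, 6) is present, so the union is just that shape — 1 connected region; the cylinder at (6, 12.5) is not intersected at this z (z outside [1.5, 11.5]); Taking the first minus the rest: none of the subtracted shapes is present at this height, so that combined region is unchanged — 1 connected region; (whole slice rotated 10° about Z — lengths, areas and connectivity unchanged). The outline is a single polygon with 6 vertices. Extrusion per mm of travel: 0.4 × 0.3 / (π × 0.875²) = 0.049890. Accumulating E over each segment gives final E = 2.5792.

G0 X4.26 Y6.84 Z17.10
G1 X9.80 Y0.24 E0.4299
G1 X18.28 Y1.74 E0.8595
G1 X21.23 Y9.84 E1.2896
G1 X15.69 Y16.44 E1.7195
G1 X7.21 Y14.94 E2.1492
G1 X4.26 Y6.84 E2.5792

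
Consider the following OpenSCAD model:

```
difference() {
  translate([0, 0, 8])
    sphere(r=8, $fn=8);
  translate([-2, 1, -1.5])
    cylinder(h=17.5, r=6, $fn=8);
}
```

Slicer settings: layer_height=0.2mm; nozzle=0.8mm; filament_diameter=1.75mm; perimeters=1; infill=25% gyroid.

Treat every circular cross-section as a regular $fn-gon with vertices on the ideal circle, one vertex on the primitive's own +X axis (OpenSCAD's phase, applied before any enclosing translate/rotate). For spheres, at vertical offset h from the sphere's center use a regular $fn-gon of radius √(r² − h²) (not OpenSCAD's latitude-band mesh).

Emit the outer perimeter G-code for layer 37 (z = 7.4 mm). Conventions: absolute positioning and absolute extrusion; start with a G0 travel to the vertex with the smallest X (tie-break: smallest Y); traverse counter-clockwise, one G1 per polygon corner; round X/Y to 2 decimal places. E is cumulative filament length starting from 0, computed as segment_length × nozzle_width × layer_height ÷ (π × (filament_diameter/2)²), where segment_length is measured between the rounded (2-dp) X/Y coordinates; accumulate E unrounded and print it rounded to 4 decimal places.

At z = 7.4 mm: the r=8 sphere contributes a regular 8-gon of circumradius √(8²−0.6²) = 7.977; the r=6 cylinder at (-2, 1) contributes a regular 8-gon of circumradius 6; Subtracting the remaining from the first: starting from the r=8 sphere, the r=6 cylinder at (-2, 1) partially overlaps it — only the 99.81 mm² overlap (of its 101.82 mm²) is removed, clipping the outline — 1 connected region. The outline is a single polygon with 16 vertices. Extrusion per mm of travel: 0.8 × 0.2 / (π × 0.875²) = 0.066520. Accumulating E over each segment gives final E = 4.9523.

G0 X-7.98 Y0.00 Z7.40
G1 X-5.64 Y-5.64 E0.4062
G1 X0.00 Y-7.98 E0.8124
G1 X5.64 Y-5.64 E1.2186
G1 X7.98 Y0.00 E1.6247
G1 X5.64 Y5.64 E2.0309
G1 X0.00 Y7.98 E2.4371
G1 X-5.64 Y5.64 E2.8433
G1 X-5.72 Y5.46 E2.8564
G1 X-2.00 Y7.00 E3.1242
G1 X2.24 Y5.24 E3.4296
G1 X4.00 Y1.00 E3.7350
G1 X2.24 Y-3.24 E4.0403
G1 X-2.00 Y-5.00 E4.3457
G1 X-6.24 Y-3.24 E4.6511
G1 X-7.78 Y0.47 E4.9183
G1 X-7.98 Y0.00 E4.9523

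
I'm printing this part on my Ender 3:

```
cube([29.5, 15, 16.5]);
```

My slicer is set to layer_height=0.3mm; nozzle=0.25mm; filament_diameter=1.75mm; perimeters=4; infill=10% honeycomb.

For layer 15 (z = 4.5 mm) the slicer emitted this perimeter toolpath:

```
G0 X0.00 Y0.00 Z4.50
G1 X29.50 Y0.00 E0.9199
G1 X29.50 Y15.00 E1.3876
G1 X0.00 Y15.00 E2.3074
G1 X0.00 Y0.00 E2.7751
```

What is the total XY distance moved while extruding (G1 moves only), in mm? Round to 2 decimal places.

89.00 mm

Sum the Euclidean lengths of each G1 segment: total = 89.00 mm.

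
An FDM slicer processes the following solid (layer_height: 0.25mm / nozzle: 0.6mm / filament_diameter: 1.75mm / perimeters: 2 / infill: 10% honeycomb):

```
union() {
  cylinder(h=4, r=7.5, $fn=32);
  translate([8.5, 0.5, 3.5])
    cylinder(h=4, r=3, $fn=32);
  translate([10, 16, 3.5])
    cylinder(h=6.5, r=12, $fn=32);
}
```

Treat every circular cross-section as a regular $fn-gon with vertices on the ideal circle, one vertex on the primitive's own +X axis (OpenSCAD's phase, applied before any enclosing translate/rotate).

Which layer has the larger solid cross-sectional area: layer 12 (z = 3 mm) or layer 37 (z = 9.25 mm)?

layer 37 (z = 9.25 mm)

Layer 12 (z = 3): the r=7.5 cylinder gives a regular 32-gon of circumradius 7.5 (constant along its height) (area = (32/2)·7.500²·sin(360°/32) = 175.58 mm²); the cylinder at (8.5, 0.5) does not reach this height (z outside [3.5, 7.5]); the cylinder at (10, 16) is absent (z outside [3.5, 10]); Merging all regions: only the r=7.5 cylinder is present, so the union is just that shape — area = 175.58 mm². So its area = 175.58 mm². Layer 37 (z = 9.25): the cylinder is absent (z outside [0, 4]); the cylinder at (8.5, 0.5) is not intersected at this z (z outside [3.5, 7.5]); the r=12 cylinder at (10, 16) contributes a regular 32-gon of circumradius 12 (area = (32/2)·12.000²·sin(360°/32) = 449.49 mm²); Taking the union: only the r=12 cylinder at (10, 16) is present, so the union is just that shape — area = 449.49 mm². So its area = 449.49 mm². Layer 37 is larger (449.49 vs 175.58 mm²).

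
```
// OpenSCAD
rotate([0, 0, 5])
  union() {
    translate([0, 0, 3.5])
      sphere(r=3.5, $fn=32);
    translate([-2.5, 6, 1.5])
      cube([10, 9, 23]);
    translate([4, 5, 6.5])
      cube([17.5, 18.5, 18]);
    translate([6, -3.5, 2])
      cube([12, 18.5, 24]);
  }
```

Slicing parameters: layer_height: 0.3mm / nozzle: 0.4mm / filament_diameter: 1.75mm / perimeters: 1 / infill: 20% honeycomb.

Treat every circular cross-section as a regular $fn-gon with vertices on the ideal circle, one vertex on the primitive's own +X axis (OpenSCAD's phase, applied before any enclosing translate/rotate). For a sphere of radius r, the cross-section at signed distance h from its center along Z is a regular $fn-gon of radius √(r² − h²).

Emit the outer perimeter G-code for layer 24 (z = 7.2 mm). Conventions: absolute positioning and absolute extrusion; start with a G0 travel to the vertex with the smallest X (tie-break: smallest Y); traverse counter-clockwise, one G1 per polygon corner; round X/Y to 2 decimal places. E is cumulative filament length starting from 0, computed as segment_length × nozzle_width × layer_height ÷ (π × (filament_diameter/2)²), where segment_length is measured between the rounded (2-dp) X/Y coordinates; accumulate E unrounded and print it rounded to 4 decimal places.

G0 X-3.80 Y14.73 Z7.20
G1 X-3.01 Y5.76 E0.4492
G1 X3.46 Y6.33 E0.7733
G1 X3.55 Y5.33 E0.8234
G1 X5.54 Y5.50 E0.9230
G1 X6.28 Y-2.96 E1.3467
G1 X18.24 Y-1.92 E1.9456
G1 X17.50 Y6.55 E2.3698
G1 X20.98 Y6.85 E2.5441
G1 X19.37 Y25.28 E3.4671
G1 X1.94 Y23.76 E4.3399
G1 X2.68 Y15.29 E4.7641
G1 X-3.80 Y14.73 E5.0886

At z = 7.2 mm: the sphere is not intersected at this z (|z−center|=3.700 > r=3.5); the cube at (-2.5, 6) (footprint 10×9) is included at this height; the cube at (4, 5) is present — its section is the full 17.5×18.5 rectangle; the cube at (6, -3.5) (footprint 12×18.5) is included at this height; Combining (union): the regions partially overlap (shared area 151.50 mm²), so overlapping operands fuse into one piece — 1 connected region; (rotated 5° about Z; rotation is an isometry so areas/perimeters/island counts are preserved). The outline is a single polygon with 12 vertices. Extrusion per mm of travel: 0.4 × 0.3 / (π × 0.875²) = 0.049890. Accumulating E over each segment gives final E = 5.0886.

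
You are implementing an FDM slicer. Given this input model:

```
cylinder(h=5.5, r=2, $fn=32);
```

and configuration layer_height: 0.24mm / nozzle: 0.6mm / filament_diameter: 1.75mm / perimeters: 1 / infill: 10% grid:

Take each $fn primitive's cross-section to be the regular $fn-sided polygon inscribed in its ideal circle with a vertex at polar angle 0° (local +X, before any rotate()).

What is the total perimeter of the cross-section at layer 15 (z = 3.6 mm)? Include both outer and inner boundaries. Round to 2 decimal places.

At z = 3.6 mm: the r=2 cylinder gives a regular 32-gon of circumradius 2 (constant along its height) (perimeter = 2·32·2.000·sin(180°/32) = 12.55 mm). Overall, the cross-section is a single solid region. Total boundary length (outer) = 12.55 mm.

12.55 mm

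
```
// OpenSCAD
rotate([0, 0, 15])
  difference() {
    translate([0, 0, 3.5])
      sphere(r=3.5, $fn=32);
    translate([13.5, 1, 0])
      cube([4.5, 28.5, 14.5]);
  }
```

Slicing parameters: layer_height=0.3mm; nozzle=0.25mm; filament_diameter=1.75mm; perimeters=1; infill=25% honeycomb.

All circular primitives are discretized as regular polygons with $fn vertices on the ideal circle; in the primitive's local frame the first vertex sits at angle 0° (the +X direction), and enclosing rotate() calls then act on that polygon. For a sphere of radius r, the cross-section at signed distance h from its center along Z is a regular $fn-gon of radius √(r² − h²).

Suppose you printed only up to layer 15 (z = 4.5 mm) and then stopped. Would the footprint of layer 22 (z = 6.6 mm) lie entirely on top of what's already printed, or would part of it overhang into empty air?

Compare the two slices. At z = 4.5: the sphere: section is a regular 32-gon, circumradius = √(r²−h²) = √(3.5²−1²) = 3.354 (area = (32/2)·3.354²·sin(360°/32) = 35.12 mm²); the cube at (13.5, 1) is present — its section is the full 4.5×28.5 rectangle (area 128.25 mm²); Taking the first minus the rest: starting from the r=3.5 sphere (35.12 mm²), the 4.5×28.5 cube at (13.5, 1) misses the remaining region (no effect) — area = 35.12 mm²; (rotated 15° about Z; rotation is an isometry so areas/perimeters/island counts are preserved). At z = 6.6: the sphere: section is a regular 32-gon, circumradius = √(r²−h²) = √(3.5²−3.1²) = 1.625 (area = (32/2)·1.625²·sin(360°/32) = 8.24 mm²); the cube at (13.5, 1) is present — its section is the full 4.5×28.5 rectangle (area 128.25 mm²); After the difference (first − rest): starting from the r=3.5 sphere (8.24 mm²), the 4.5×28.5 cube at (13.5, 1) misses the remaining region (no effect) — area = 8.24 mm²; (whole slice rotated 15° about Z — lengths, areas and connectivity unchanged). Checking containment: the cross-section at z = 6.6 is a subset of the cross-section at z = 4.5.

entirely on top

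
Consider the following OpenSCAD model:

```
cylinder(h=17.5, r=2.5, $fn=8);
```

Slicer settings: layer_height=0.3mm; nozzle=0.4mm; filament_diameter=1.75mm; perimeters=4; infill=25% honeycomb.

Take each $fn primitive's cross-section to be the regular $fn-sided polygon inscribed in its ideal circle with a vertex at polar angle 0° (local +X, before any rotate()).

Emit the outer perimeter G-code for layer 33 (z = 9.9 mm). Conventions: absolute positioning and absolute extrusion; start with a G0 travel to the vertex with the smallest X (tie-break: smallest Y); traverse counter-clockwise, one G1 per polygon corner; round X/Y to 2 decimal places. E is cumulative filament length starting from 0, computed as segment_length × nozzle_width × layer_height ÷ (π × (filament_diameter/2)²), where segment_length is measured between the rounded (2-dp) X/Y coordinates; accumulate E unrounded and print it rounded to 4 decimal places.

At z = 9.9 mm: the r=2.5 cylinder gives a regular 8-gon of circumradius 2.5 (constant along its height). The outline is a single polygon with 8 vertices. Extrusion per mm of travel: 0.4 × 0.3 / (π × 0.875²) = 0.049890. Accumulating E over each segment gives final E = 0.7642.

G0 X-2.50 Y0.00 Z9.90
G1 X-1.77 Y-1.77 E0.0955
G1 X0.00 Y-2.50 E0.1910
G1 X1.77 Y-1.77 E0.2866
G1 X2.50 Y0.00 E0.3821
G1 X1.77 Y1.77 E0.4776
G1 X0.00 Y2.50 E0.5731
G1 X-1.77 Y1.77 E0.6686
G1 X-2.50 Y0.00 E0.7642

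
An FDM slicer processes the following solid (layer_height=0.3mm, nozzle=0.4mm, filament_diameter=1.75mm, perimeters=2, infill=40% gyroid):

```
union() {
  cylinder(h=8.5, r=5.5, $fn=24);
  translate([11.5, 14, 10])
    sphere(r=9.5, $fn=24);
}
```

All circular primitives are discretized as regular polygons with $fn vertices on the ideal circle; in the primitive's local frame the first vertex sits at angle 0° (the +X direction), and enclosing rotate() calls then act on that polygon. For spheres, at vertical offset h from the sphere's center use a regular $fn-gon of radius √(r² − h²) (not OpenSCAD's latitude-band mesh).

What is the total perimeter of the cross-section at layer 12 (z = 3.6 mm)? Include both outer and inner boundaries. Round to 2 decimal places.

At z = 3.6 mm: the r=5.5 cylinder gives a regular 24-gon of circumradius 5.5 (constant along its height) (perimeter = 2·24·5.500·sin(180°/24) = 34.46 mm); the r=9.5 sphere at (11.5, 14) contributes a regular 24-gon of circumradius √(9.5²−6.4²) = 7.021 (perimeter = 2·24·7.021·sin(180°/24) = 43.99 mm); Taking the union: the 2 present regions are separate (no shared area or edge), so areas and boundary lengths simply add and each stays a separate island — boundary = 78.45 mm. Overall, the cross-section has 2 separate islands. Total boundary length (outer) = 78.45 mm.

78.45 mm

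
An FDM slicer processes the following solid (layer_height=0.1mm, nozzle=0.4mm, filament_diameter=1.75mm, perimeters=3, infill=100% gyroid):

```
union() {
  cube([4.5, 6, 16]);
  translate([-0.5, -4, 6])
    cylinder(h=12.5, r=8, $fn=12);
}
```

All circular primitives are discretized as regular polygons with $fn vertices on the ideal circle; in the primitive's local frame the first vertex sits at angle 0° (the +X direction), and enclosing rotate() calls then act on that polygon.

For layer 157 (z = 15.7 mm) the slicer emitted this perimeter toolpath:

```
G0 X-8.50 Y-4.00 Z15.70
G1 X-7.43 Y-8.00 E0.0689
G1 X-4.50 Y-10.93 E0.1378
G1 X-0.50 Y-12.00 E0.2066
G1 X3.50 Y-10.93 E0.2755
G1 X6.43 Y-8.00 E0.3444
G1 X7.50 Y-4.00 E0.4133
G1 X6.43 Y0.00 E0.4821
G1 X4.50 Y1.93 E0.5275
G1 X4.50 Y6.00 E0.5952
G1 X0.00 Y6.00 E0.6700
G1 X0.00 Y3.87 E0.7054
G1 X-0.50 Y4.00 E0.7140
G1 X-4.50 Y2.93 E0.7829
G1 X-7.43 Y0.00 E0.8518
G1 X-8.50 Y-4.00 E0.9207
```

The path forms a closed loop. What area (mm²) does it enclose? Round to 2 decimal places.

Apply the shoelace formula to the sequence of (X, Y) vertices; enclosed area = 204.73 mm².

204.73 mm²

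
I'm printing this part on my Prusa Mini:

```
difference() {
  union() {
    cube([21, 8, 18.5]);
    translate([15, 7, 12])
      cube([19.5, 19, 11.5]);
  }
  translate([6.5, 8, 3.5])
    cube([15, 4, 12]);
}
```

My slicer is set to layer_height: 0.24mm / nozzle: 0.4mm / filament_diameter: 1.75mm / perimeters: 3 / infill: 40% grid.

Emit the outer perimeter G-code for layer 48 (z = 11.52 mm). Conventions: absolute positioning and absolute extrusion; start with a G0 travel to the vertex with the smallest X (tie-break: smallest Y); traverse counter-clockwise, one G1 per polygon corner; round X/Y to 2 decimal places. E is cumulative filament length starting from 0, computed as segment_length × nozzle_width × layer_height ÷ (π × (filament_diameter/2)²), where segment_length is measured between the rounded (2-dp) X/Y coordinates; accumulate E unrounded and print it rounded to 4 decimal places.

At z = 11.52 mm: the cube is present — its section is the full 21×8 rectangle; the cube at (15, 7) is absent (z outside [12, 23.5]); Taking the union: only the 21×8 cube is present, so the union is just that shape — 1 connected region; the cube at (6.5, 8) (footprint 15×4) is included at this height; Taking the first minus the rest: starting from the result so far, the 15×4 cube at (6.5, 8) misses the remaining region (no effect) — 1 connected region. The outline is a single polygon with 4 vertices. Extrusion per mm of travel: 0.4 × 0.24 / (π × 0.875²) = 0.039912. Accumulating E over each segment gives final E = 2.3149.

G0 X0.00 Y0.00 Z11.52
G1 X21.00 Y0.00 E0.8382
G1 X21.00 Y8.00 E1.1575
G1 X0.00 Y8.00 E1.9956
G1 X0.00 Y0.00 E2.3149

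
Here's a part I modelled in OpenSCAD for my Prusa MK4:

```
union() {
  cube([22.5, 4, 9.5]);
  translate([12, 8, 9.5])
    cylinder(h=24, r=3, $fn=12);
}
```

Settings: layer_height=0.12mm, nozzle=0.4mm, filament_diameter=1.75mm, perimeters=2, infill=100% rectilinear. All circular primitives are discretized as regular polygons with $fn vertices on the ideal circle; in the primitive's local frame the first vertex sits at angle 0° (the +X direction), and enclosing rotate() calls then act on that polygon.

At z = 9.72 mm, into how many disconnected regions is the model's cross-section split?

1

At z = 9.72 mm: the cube is absent (z outside [0, 9.5]); the cylinder at (12, 8): section is a regular 12-gon, circumradius r=3; Combining (union): only the r=3 cylinder at (12, 8) is present, so the union is just that shape — 1 connected region. The result has 1 disconnected region.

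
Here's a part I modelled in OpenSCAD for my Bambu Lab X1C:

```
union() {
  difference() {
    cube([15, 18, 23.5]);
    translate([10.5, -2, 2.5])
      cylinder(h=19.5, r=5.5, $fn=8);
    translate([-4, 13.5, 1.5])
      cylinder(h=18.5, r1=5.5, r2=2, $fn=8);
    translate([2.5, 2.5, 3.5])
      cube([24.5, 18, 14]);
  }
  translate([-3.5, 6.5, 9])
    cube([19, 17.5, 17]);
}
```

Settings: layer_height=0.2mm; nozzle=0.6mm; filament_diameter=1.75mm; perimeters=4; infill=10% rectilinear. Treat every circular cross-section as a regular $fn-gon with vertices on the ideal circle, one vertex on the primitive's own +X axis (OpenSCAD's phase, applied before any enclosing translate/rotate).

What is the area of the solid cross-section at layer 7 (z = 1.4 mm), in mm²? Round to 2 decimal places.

At z = 1.4 mm: the 15×18 cube contributes its full rectangle (area 270.00 mm²); the cylinder at (10.5, -2) does not reach this height (z outside [2.5, 22]); the cone at (-4, 13.5) does not reach this height (z outside [1.5, 20]); the cube at (2.5, 2.5) does not reach this height (z outside [3.5, 17.5]); Subtracting the remaining from the first: none of the subtracted shapes is present at this height, so the 15×18 cube is unchanged — area = 270.00 mm²; the cube at (-3.5, 6.5) is absent (z outside [9, 26]); Merging all regions: only that combined region is present, so the union is just that shape — area = 270.00 mm². Overall, the cross-section is a single solid region. Net area = 270.00 mm².

270.00 mm²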